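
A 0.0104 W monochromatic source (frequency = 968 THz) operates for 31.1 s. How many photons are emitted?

Total energy: E_total = P·t = 0.0104 × 31.1 = 0.3234 J.
Per-photon energy: E = 6.414e-19 J.
N = E_total / E_photon = 5.04e17.

5.04e17 photons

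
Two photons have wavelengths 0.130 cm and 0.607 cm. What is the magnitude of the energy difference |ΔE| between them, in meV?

0.749 meV

Using E = hc/λ: E₁ = 1.528e-22 J, E₂ = 3.273e-23 J.
|ΔE| = |1.528e-22 − 3.273e-23| = 1.20e-22 J = 0.749 meV.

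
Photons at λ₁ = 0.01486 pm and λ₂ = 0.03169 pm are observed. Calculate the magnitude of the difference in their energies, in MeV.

Using E = hc/λ: E₁ = 1.3368e-11 J, E₂ = 6.2684e-12 J.
|ΔE| = |1.3368e-11 − 6.2684e-12| = 7.10e-12 J = 44.3 MeV.

44.3 MeV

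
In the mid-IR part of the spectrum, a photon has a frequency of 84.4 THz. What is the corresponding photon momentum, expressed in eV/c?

Convert to SI: f = 84.4 THz = 8.44e13 Hz.
The photon relation is p = hf/c, giving p = 1.865e-28 kg·m/s.
Converting to eV/c: p = 0.3491 eV/c ≈ 0.349 eV/c.

0.349 eV/c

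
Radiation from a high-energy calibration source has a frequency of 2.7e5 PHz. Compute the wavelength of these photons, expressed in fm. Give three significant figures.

Use c = 2.99792458e8 m/s.
First convert: f = 2.7e5 PHz = 2.7e20 Hz.
The photon relation is λ = c/f, giving λ = 1.110e-12 m.
Converting to fm: λ = 1110 fm ≈ 1110 fm.

1110 fm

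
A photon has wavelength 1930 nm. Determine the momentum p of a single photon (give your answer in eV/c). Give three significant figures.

0.642 eV/c

In SI units: λ = 1930 nm = 1.93e-6 m.
Apply p = h/λ: p = 3.433e-28 kg·m/s.
Converting to eV/c: p = 0.6424 eV/c ≈ 0.642 eV/c.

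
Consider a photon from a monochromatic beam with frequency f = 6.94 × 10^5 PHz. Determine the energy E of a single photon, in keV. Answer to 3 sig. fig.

2870 keV

Use h = 6.62607015 × 10^-34 J·s, 1 eV = 1.602176634 × 10^-19 J.
In SI units: f = 6.94 × 10^5 PHz = 6.94 × 10^20 Hz.
The photon relation is E = hf, giving E = 4.598 × 10^-13 J.
Converting to keV: E = 2870 keV ≈ 2870 keV.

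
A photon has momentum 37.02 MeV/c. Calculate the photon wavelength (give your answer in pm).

Take h = 6.62607015 × 10^-34 J·s, c = 2.99792458 × 10^8 m/s, 1 eV = 1.602176634 × 10^-19 J.
Convert to SI: p = 37.02 MeV/c = 1.9785 × 10^-20 kg·m/s.
The photon relation is λ = h/p, giving λ = 3.349 × 10^-14 m.
Converting to pm: λ = 0.03349 pm ≈ 0.0335 pm.

0.0335 pm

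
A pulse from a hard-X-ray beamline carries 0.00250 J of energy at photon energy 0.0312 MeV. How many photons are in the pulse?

Per-photon energy: E = 4.999e-15 J (from energy = 0.0312 MeV).
N = E_total / E_photon = 0.00250 J / 4.999e-15 J = 5.00e11.

5.00e11 photons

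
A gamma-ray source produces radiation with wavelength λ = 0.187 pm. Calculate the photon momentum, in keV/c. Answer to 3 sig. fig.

6630 keV/c

Take h = 6.62607015·10^-34 J·s, c = 2.99792458·10^8 m/s, 1 eV = 1.602176634·10^-19 J.
In SI units: λ = 0.187 pm = 1.87·10^-13 m.
The photon relation is p = h/λ, giving p = 3.543·10^-21 kg·m/s.
Converting to keV/c: p = 6630 keV/c ≈ 6630 keV/c.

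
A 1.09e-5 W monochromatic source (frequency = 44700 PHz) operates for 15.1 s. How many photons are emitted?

5.56e9 photons

Total energy: E_total = P·t = 1.09e-5 × 15.1 = 1.646e-4 J.
Per-photon energy: E = 2.962e-14 J.
N = E_total / E_photon = 5.56e9.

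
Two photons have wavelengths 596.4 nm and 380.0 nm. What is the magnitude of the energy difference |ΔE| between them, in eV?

1.18 eV

Using E = hc/λ: E₁ = 3.3307·10^-19 J, E₂ = 5.2275·10^-19 J.
|ΔE| = |3.3307·10^-19 − 5.2275·10^-19| = 1.90·10^-19 J = 1.18 eV.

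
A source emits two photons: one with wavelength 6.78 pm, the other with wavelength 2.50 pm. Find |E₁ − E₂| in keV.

Using E = hc/λ: E₁ = 2.930e-14 J, E₂ = 7.946e-14 J.
|ΔE| = |2.930e-14 − 7.946e-14| = 5.02e-14 J = 313 keV.

313 keV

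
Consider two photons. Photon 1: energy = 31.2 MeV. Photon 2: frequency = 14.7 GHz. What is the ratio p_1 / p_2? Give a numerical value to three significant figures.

p_1 = 1.667 × 10^-20 kg·m/s (from energy = 31.2 MeV, via p = E/c).
p_2 = 3.249 × 10^-32 kg·m/s (from frequency = 14.7 GHz, via p = hf/c).
Ratio = 1.667 × 10^-20 / 3.249 × 10^-32 = 5.13 × 10^11.

5.13 × 10^11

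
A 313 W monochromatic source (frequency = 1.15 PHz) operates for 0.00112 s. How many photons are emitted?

Total energy: E_total = P·t = 313 × 0.00112 = 0.3506 J.
Per-photon energy: E = 7.620 × 10^-19 J.
N = E_total / E_photon = 4.60 × 10^17.

4.60 × 10^17 photons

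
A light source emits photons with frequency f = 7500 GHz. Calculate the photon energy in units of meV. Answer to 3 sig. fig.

31.0 meV

Take h = 6.62607015 × 10^-34 J·s, 1 eV = 1.602176634 × 10^-19 J.
First convert: f = 7500 GHz = 7.5 × 10^12 Hz.
The photon relation is E = hf, giving E = 4.970 × 10^-21 J.
Converting to meV: E = 31.02 meV ≈ 31.0 meV.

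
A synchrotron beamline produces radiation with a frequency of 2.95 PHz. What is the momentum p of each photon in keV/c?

(h = 6.62607015e-34 J·s, c = 2.99792458e8 m/s, 1 eV = 1.602176634e-19 J.)
Convert to SI: f = 2.95 PHz = 2.95e15 Hz.
For a photon p = hf/c, so p = 6.520e-27 kg·m/s.
Converting to keV/c: p = 0.01220 keV/c ≈ 0.0122 keV/c.

0.0122 keV/c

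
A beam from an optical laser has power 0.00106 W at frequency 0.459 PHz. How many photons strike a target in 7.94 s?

Total energy: E_total = P·t = 0.00106 × 7.94 = 0.008416 J.
Per-photon energy: E = 3.041e-19 J.
N = E_total / E_photon = 2.77e16.

2.77e16 photons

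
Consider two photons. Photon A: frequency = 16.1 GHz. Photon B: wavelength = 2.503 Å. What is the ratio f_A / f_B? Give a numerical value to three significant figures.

f_A = 1.610e10 Hz (from frequency = 16.1 GHz, via f given directly).
f_B = 1.198e18 Hz (from wavelength = 2.503 Å, via f = c/λ).
Ratio = 1.610e10 / 1.198e18 = 1.34e-8.

1.34e-8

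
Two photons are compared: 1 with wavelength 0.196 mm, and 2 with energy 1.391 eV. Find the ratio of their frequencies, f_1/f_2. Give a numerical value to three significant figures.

4.55·10^-3

f_1 = 1.530·10^12 Hz (from wavelength = 0.196 mm, via f = c/λ).
f_2 = 3.363·10^14 Hz (from energy = 1.391 eV, via f = E/h).
Ratio = 1.530·10^12 / 3.363·10^14 = 4.55·10^-3.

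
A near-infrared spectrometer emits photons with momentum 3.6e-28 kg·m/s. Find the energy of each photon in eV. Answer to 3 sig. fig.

0.674 eV

For a photon E = pc, so E = 1.079e-19 J.
Converting to eV: E = 0.6736 eV ≈ 0.674 eV.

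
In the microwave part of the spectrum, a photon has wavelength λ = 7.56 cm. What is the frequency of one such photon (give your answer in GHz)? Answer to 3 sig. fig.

In SI units: λ = 7.56 cm = 0.0756 m.
Since f = c/λ for a photon, f = 3.966e9 Hz.
Converting to GHz: f = 3.966 GHz ≈ 3.97 GHz.

3.97 GHz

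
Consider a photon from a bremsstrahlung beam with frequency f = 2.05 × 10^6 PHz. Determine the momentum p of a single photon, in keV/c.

8480 keV/c

Convert to SI: f = 2.05 × 10^6 PHz = 2.05 × 10^21 Hz.
For a photon p = hf/c, so p = 4.531 × 10^-21 kg·m/s.
Converting to keV/c: p = 8478 keV/c ≈ 8480 keV/c.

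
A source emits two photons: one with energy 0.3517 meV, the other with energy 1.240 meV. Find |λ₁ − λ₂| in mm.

Using λ = hc/E: λ₁ = 0.0035253 m, λ₂ = 9.9987 × 10^-4 m.
|Δλ| = |0.0035253 − 9.9987 × 10^-4| = 0.00253 m = 2.53 mm.

2.53 mm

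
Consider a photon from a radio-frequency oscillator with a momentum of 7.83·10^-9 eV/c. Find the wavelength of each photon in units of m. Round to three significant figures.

158 m

Use h = 6.62607015·10^-34 J·s, c = 2.99792458·10^8 m/s, 1 eV = 1.602176634·10^-19 J.
First convert: p = 7.83·10^-9 eV/c = 4.1846·10^-36 kg·m/s.
For a photon λ = h/p, so λ = 158.3 m.
So λ ≈ 158 m.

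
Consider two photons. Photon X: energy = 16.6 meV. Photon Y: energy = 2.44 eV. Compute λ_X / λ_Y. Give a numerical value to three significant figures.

λ_X = 7.469 × 10^-5 m (from energy = 16.6 meV, via λ = hc/E).
λ_Y = 5.081 × 10^-7 m (from energy = 2.44 eV, via λ = hc/E).
Ratio = 7.469 × 10^-5 / 5.081 × 10^-7 = 147.

147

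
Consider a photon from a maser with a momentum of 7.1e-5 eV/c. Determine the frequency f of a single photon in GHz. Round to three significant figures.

17.2 GHz

Use h = 6.62607015e-34 J·s, c = 2.99792458e8 m/s, 1 eV = 1.602176634e-19 J.
First convert: p = 7.1e-5 eV/c = 3.7944e-32 kg·m/s.
Apply f = pc/h: f = 1.717e10 Hz.
Converting to GHz: f = 17.17 GHz ≈ 17.2 GHz.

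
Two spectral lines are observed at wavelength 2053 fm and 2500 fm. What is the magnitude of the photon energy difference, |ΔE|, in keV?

108 keV

Using E = hc/λ: E₁ = 9.6758 × 10^-14 J, E₂ = 7.9458 × 10^-14 J.
|ΔE| = |9.6758 × 10^-14 − 7.9458 × 10^-14| = 1.73 × 10^-14 J = 108 keV.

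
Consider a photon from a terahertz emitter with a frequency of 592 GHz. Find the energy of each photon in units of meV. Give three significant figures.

Use h = 6.62607015e-34 J·s, 1 eV = 1.602176634e-19 J.
Convert to SI: f = 592 GHz = 5.92e11 Hz.
Apply E = hf: E = 3.923e-22 J.
Converting to meV: E = 2.448 meV ≈ 2.45 meV.

2.45 meV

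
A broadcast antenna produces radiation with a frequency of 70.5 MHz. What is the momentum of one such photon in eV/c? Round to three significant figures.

2.92e-7 eV/c

(h = 6.62607015e-34 J·s, c = 2.99792458e8 m/s, 1 eV = 1.602176634e-19 J.)
Convert to SI: f = 70.5 MHz = 7.05e7 Hz.
Since p = hf/c for a photon, p = 1.558e-34 kg·m/s.
Converting to eV/c: p = 2.916e-7 eV/c ≈ 2.92e-7 eV/c.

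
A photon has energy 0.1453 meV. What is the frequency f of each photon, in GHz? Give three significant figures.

(h = 6.62607015e-34 J·s, 1 eV = 1.602176634e-19 J.)
First convert: E = 0.1453 meV = 2.3280e-23 J.
The photon relation is f = E/h, giving f = 3.513e10 Hz.
Converting to GHz: f = 35.13 GHz ≈ 35.1 GHz.

35.1 GHz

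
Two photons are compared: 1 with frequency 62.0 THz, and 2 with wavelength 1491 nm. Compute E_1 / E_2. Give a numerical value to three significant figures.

0.308

E_1 = 4.108 × 10^-20 J (from frequency = 62.0 THz, via E = hf).
E_2 = 1.332 × 10^-19 J (from wavelength = 1491 nm, via E = hc/λ).
Ratio = 4.108 × 10^-20 / 1.332 × 10^-19 = 0.308.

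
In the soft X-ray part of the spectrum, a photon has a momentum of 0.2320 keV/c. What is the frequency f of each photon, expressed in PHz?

56.1 PHz

In SI units: p = 0.2320 keV/c = 1.2399e-25 kg·m/s.
For a photon f = pc/h, so f = 5.610e16 Hz.
Converting to PHz: f = 56.10 PHz ≈ 56.1 PHz.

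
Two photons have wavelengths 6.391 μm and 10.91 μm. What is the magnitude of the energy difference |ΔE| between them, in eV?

Using E = hc/λ: E₁ = 3.1082 × 10^-20 J, E₂ = 1.8208 × 10^-20 J.
|ΔE| = |3.1082 × 10^-20 − 1.8208 × 10^-20| = 1.29 × 10^-20 J = 0.0804 eV.

0.0804 eV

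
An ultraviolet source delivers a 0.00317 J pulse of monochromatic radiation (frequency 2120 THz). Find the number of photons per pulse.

Per-photon energy: E = 1.405·10^-18 J (from frequency = 2120 THz).
N = E_total / E_photon = 0.00317 J / 1.405·10^-18 J = 2.26·10^15.

2.26·10^15 photons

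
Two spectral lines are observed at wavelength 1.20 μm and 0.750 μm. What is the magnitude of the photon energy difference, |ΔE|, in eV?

Using E = hc/λ: E₁ = 1.655·10^-19 J, E₂ = 2.649·10^-19 J.
|ΔE| = |1.655·10^-19 − 2.649·10^-19| = 9.93·10^-20 J = 0.620 eV.

0.620 eV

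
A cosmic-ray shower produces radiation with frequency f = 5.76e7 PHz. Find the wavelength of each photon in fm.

Convert to SI: f = 5.76e7 PHz = 5.76e22 Hz.
For a photon λ = c/f, so λ = 5.205e-15 m.
Converting to fm: λ = 5.205 fm ≈ 5.20 fm.

5.20 fm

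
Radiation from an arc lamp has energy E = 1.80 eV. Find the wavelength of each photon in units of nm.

Use h = 6.62607015e-34 J·s, c = 2.99792458e8 m/s, 1 eV = 1.602176634e-19 J.
In SI units: E = 1.80 eV = 2.8839e-19 J.
The photon relation is λ = hc/E, giving λ = 6.888e-7 m.
Converting to nm: λ = 688.8 nm ≈ 689 nm.

689 nm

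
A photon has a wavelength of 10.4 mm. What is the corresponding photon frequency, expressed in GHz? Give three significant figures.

Use c = 2.99792458e8 m/s.
Convert to SI: λ = 10.4 mm = 0.0104 m.
Since f = c/λ for a photon, f = 2.883e10 Hz.
Converting to GHz: f = 28.83 GHz ≈ 28.8 GHz.

28.8 GHz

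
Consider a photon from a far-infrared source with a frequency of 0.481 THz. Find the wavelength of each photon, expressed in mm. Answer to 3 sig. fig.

Take c = 2.99792458·10^8 m/s.
Convert to SI: f = 0.481 THz = 4.81·10^11 Hz.
Apply λ = c/f: λ = 6.233·10^-4 m.
Converting to mm: λ = 0.6233 mm ≈ 0.623 mm.

0.623 mm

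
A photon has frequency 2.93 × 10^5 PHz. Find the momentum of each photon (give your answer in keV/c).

First convert: f = 2.93 × 10^5 PHz = 2.93 × 10^20 Hz.
The photon relation is p = hf/c, giving p = 6.476 × 10^-22 kg·m/s.
Converting to keV/c: p = 1212 keV/c ≈ 1210 keV/c.

1210 keV/c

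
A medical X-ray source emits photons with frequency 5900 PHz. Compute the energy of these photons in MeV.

Use h = 6.62607015e-34 J·s, 1 eV = 1.602176634e-19 J.
In SI units: f = 5900 PHz = 5.90e18 Hz.
The photon relation is E = hf, giving E = 3.909e-15 J.
Converting to MeV: E = 0.02440 MeV ≈ 0.0244 MeV.

0.0244 MeV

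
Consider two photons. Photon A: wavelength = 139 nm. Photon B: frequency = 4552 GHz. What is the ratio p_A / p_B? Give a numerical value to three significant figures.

p_A = 4.767 × 10^-27 kg·m/s (from wavelength = 139 nm, via p = h/λ).
p_B = 1.006 × 10^-29 kg·m/s (from frequency = 4552 GHz, via p = hf/c).
Ratio = 4.767 × 10^-27 / 1.006 × 10^-29 = 474.

474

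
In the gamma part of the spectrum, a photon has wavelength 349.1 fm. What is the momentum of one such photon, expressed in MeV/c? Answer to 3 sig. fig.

Take h = 6.62607015 × 10^-34 J·s, c = 2.99792458 × 10^8 m/s, 1 eV = 1.602176634 × 10^-19 J.
In SI units: λ = 349.1 fm = 3.491 × 10^-13 m.
Since p = h/λ for a photon, p = 1.898 × 10^-21 kg·m/s.
Converting to MeV/c: p = 3.552 MeV/c ≈ 3.55 MeV/c.

3.55 MeV/c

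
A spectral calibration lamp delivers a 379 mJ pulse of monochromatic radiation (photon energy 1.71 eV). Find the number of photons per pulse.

Per-photon energy: E = 2.740e-19 J (from energy = 1.71 eV).
N = E_total / E_photon = 0.379 J / 2.740e-19 J = 1.38e18.

1.38e18 photons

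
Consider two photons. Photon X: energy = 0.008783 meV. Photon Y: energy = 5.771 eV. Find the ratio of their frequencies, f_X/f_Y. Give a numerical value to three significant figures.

f_X = 2.124 × 10^9 Hz (from energy = 0.008783 meV, via f = E/h).
f_Y = 1.395 × 10^15 Hz (from energy = 5.771 eV, via f = E/h).
Ratio = 2.124 × 10^9 / 1.395 × 10^15 = 1.52 × 10^-6.

1.52 × 10^-6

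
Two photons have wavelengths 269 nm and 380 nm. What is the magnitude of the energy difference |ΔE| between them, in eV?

Using E = hc/λ: E₁ = 7.385·10^-19 J, E₂ = 5.227·10^-19 J.
|ΔE| = |7.385·10^-19 − 5.227·10^-19| = 2.16·10^-19 J = 1.35 eV.

1.35 eV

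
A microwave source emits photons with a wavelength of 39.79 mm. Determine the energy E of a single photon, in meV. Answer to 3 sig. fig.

(h = 6.62607015 × 10^-34 J·s, c = 2.99792458 × 10^8 m/s, 1 eV = 1.602176634 × 10^-19 J.)
First convert: λ = 39.79 mm = 0.03979 m.
Apply E = hc/λ: E = 4.992 × 10^-24 J.
Converting to meV: E = 0.03116 meV ≈ 0.0312 meV.

0.0312 meV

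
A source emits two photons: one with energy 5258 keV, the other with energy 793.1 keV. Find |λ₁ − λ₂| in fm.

1330 fm

Using λ = hc/E: λ₁ = 2.3580 × 10^-13 m, λ₂ = 1.5633 × 10^-12 m.
|Δλ| = |2.3580 × 10^-13 − 1.5633 × 10^-12| = 1.33 × 10^-12 m = 1330 fm.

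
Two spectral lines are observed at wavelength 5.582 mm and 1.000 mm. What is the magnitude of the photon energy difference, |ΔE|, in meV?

Using E = hc/λ: E₁ = 3.5587 × 10^-23 J, E₂ = 1.9864 × 10^-22 J.
|ΔE| = |3.5587 × 10^-23 − 1.9864 × 10^-22| = 1.63 × 10^-22 J = 1.02 meV.

1.02 meV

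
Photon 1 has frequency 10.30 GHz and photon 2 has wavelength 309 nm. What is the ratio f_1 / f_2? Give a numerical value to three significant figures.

1.06 × 10^-5

f_1 = 1.030 × 10^10 Hz (from frequency = 10.30 GHz, via f given directly).
f_2 = 9.702 × 10^14 Hz (from wavelength = 309 nm, via f = c/λ).
Ratio = 1.030 × 10^10 / 9.702 × 10^14 = 1.06 × 10^-5.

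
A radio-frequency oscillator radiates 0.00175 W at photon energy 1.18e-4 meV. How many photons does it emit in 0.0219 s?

2.03e21 photons

Total energy: E_total = P·t = 0.00175 × 0.0219 = 3.832e-5 J.
Per-photon energy: E = 1.891e-26 J.
N = E_total / E_photon = 2.03e21.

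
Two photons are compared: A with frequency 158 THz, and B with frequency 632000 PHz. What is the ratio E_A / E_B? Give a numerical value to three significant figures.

E_A = 1.047 × 10^-19 J (from frequency = 158 THz, via E = hf).
E_B = 4.188 × 10^-13 J (from frequency = 632000 PHz, via E = hf).
Ratio = 1.047 × 10^-19 / 4.188 × 10^-13 = 2.50 × 10^-7.

2.50 × 10^-7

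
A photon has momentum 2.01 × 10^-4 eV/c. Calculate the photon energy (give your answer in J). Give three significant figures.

Convert to SI: p = 2.01 × 10^-4 eV/c = 1.0742 × 10^-31 kg·m/s.
Since E = pc for a photon, E = 3.220 × 10^-23 J.
So E ≈ 3.22 × 10^-23 J.

3.22 × 10^-23 J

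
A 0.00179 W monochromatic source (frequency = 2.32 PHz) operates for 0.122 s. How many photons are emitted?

1.42 × 10^14 photons

Total energy: E_total = P·t = 0.00179 × 0.122 = 2.184 × 10^-4 J.
Per-photon energy: E = 1.537 × 10^-18 J.
N = E_total / E_photon = 1.42 × 10^14.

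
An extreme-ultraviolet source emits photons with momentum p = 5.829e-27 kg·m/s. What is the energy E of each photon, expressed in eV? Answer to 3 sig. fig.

10.9 eV

Take c = 2.99792458e8 m/s, 1 eV = 1.602176634e-19 J.
The photon relation is E = pc, giving E = 1.747e-18 J.
Converting to eV: E = 10.91 eV ≈ 10.9 eV.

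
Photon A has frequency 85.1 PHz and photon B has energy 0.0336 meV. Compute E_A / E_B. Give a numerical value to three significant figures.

E_A = 5.639·10^-17 J (from frequency = 85.1 PHz, via E = hf).
E_B = 5.383·10^-24 J (from energy = 0.0336 meV, via E given directly).
Ratio = 5.639·10^-17 / 5.383·10^-24 = 1.05·10^7.

1.05·10^7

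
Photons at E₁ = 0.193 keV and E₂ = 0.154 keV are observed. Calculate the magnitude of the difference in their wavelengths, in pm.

1630 pm

Using λ = hc/E: λ₁ = 6.424e-9 m, λ₂ = 8.051e-9 m.
|Δλ| = |6.424e-9 − 8.051e-9| = 1.63e-9 m = 1630 pm.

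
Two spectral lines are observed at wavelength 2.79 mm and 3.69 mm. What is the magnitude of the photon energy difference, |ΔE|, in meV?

Using E = hc/λ: E₁ = 7.120·10^-23 J, E₂ = 5.383·10^-23 J.
|ΔE| = |7.120·10^-23 − 5.383·10^-23| = 1.74·10^-23 J = 0.108 meV.

0.108 meV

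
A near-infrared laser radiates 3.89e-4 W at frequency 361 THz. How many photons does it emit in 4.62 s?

Total energy: E_total = P·t = 3.89e-4 × 4.62 = 0.001797 J.
Per-photon energy: E = 2.392e-19 J.
N = E_total / E_photon = 7.51e15.

7.51e15 photons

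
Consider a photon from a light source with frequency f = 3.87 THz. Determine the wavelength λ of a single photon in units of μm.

77.5 μm

Convert to SI: f = 3.87 THz = 3.87e12 Hz.
Apply λ = c/f: λ = 7.747e-5 m.
Converting to μm: λ = 77.47 μm ≈ 77.5 μm.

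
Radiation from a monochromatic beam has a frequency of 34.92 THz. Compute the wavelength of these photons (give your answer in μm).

First convert: f = 34.92 THz = 3.492 × 10^13 Hz.
For a photon λ = c/f, so λ = 8.585 × 10^-6 m.
Converting to μm: λ = 8.585 μm ≈ 8.59 μm.

8.59 μm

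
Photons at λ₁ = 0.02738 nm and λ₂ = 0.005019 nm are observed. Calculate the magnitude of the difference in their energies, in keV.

Using E = hc/λ: E₁ = 7.2551e-15 J, E₂ = 3.9579e-14 J.
|ΔE| = |7.2551e-15 − 3.9579e-14| = 3.23e-14 J = 202 keV.

202 keV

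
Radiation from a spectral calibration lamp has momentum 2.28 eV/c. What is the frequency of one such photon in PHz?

0.551 PHz

Use h = 6.62607015·10^-34 J·s, c = 2.99792458·10^8 m/s, 1 eV = 1.602176634·10^-19 J.
First convert: p = 2.28 eV/c = 1.2185·10^-27 kg·m/s.
Apply f = pc/h: f = 5.513·10^14 Hz.
Converting to PHz: f = 0.5513 PHz ≈ 0.551 PHz.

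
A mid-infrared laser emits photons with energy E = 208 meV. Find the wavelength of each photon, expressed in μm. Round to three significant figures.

5.96 μm

Use h = 6.62607015e-34 J·s, c = 2.99792458e8 m/s, 1 eV = 1.602176634e-19 J.
Convert to SI: E = 208 meV = 3.3325e-20 J.
Since λ = hc/E for a photon, λ = 5.961e-6 m.
Converting to μm: λ = 5.961 μm ≈ 5.96 μm.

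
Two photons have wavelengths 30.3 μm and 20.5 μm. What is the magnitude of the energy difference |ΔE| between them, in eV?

0.0196 eV

Using E = hc/λ: E₁ = 6.556 × 10^-21 J, E₂ = 9.690 × 10^-21 J.
|ΔE| = |6.556 × 10^-21 − 9.690 × 10^-21| = 3.13 × 10^-21 J = 0.0196 eV.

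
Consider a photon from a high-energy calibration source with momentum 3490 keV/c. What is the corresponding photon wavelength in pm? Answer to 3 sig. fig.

Use h = 6.62607015e-34 J·s, c = 2.99792458e8 m/s, 1 eV = 1.602176634e-19 J.
Convert to SI: p = 3490 keV/c = 1.8652e-21 kg·m/s.
The photon relation is λ = h/p, giving λ = 3.553e-13 m.
Converting to pm: λ = 0.3553 pm ≈ 0.355 pm.

0.355 pm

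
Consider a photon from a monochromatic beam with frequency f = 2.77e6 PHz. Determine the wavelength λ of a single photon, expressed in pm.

0.108 pm

(c = 2.99792458e8 m/s.)
In SI units: f = 2.77e6 PHz = 2.77e21 Hz.
For a photon λ = c/f, so λ = 1.082e-13 m.
Converting to pm: λ = 0.1082 pm ≈ 0.108 pm.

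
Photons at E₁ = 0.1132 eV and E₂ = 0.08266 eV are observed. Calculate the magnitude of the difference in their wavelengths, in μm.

Using λ = hc/E: λ₁ = 1.0953 × 10^-5 m, λ₂ = 1.4999 × 10^-5 m.
|Δλ| = |1.0953 × 10^-5 − 1.4999 × 10^-5| = 4.05 × 10^-6 m = 4.05 μm.

4.05 μm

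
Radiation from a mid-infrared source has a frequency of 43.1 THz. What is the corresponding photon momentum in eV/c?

0.178 eV/c

Convert to SI: f = 43.1 THz = 4.31e13 Hz.
The photon relation is p = hf/c, giving p = 9.526e-29 kg·m/s.
Converting to eV/c: p = 0.1782 eV/c ≈ 0.178 eV/c.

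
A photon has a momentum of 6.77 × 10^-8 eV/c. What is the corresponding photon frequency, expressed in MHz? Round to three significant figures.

(h = 6.62607015 × 10^-34 J·s, c = 2.99792458 × 10^8 m/s, 1 eV = 1.602176634 × 10^-19 J.)
In SI units: p = 6.77 × 10^-8 eV/c = 3.6181 × 10^-35 kg·m/s.
The photon relation is f = pc/h, giving f = 1.637 × 10^7 Hz.
Converting to MHz: f = 16.37 MHz ≈ 16.4 MHz.

16.4 MHz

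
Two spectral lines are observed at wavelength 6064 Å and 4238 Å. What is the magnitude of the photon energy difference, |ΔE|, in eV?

Using E = hc/λ: E₁ = 3.2758 × 10^-19 J, E₂ = 4.6872 × 10^-19 J.
|ΔE| = |3.2758 × 10^-19 − 4.6872 × 10^-19| = 1.41 × 10^-19 J = 0.881 eV.

0.881 eV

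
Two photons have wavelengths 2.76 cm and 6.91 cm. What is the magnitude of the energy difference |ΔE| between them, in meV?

0.0270 meV

Using E = hc/λ: E₁ = 7.197e-24 J, E₂ = 2.875e-24 J.
|ΔE| = |7.197e-24 − 2.875e-24| = 4.32e-24 J = 0.0270 meV.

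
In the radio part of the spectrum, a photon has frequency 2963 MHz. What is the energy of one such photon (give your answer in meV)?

In SI units: f = 2963 MHz = 2.963e9 Hz.
Since E = hf for a photon, E = 1.963e-24 J.
Converting to meV: E = 0.01225 meV ≈ 0.0123 meV.

0.0123 meV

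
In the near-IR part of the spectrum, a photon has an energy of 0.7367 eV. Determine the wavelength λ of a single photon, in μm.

Use h = 6.62607015·10^-34 J·s, c = 2.99792458·10^8 m/s, 1 eV = 1.602176634·10^-19 J.
First convert: E = 0.7367 eV = 1.1803·10^-19 J.
Since λ = hc/E for a photon, λ = 1.683·10^-6 m.
Converting to μm: λ = 1.683 μm ≈ 1.68 μm.

1.68 μm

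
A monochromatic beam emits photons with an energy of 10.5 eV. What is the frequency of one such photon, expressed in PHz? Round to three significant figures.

2.54 PHz

Use h = 6.62607015e-34 J·s, 1 eV = 1.602176634e-19 J.
Convert to SI: E = 10.5 eV = 1.6823e-18 J.
Apply f = E/h: f = 2.539e15 Hz.
Converting to PHz: f = 2.539 PHz ≈ 2.54 PHz.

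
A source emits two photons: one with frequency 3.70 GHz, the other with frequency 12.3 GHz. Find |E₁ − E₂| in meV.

0.0356 meV

Using E = hf: E₁ = 2.452 × 10^-24 J, E₂ = 8.150 × 10^-24 J.
|ΔE| = |2.452 × 10^-24 − 8.150 × 10^-24| = 5.70 × 10^-24 J = 0.0356 meV.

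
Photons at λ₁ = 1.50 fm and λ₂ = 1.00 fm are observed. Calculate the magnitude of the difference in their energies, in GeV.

Using E = hc/λ: E₁ = 1.324 × 10^-10 J, E₂ = 1.986 × 10^-10 J.
|ΔE| = |1.324 × 10^-10 − 1.986 × 10^-10| = 6.62 × 10^-11 J = 0.413 GeV.

0.413 GeV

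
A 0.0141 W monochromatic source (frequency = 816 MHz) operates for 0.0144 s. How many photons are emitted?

3.76·10^20 photons

Total energy: E_total = P·t = 0.0141 × 0.0144 = 2.030·10^-4 J.
Per-photon energy: E = 5.407·10^-25 J.
N = E_total / E_photon = 3.76·10^20.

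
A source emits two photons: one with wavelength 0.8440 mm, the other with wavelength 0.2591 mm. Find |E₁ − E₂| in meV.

Using E = hc/λ: E₁ = 2.3536e-22 J, E₂ = 7.6667e-22 J.
|ΔE| = |2.3536e-22 − 7.6667e-22| = 5.31e-22 J = 3.32 meV.

3.32 meV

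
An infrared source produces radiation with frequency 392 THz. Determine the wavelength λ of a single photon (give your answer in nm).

765 nm

First convert: f = 392 THz = 3.92e14 Hz.
For a photon λ = c/f, so λ = 7.648e-7 m.
Converting to nm: λ = 764.8 nm ≈ 765 nm.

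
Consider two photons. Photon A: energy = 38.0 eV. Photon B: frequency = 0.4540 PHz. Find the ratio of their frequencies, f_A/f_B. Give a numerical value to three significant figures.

20.2

f_A = 9.188 × 10^15 Hz (from energy = 38.0 eV, via f = E/h).
f_B = 4.540 × 10^14 Hz (from frequency = 0.4540 PHz, via f given directly).
Ratio = 9.188 × 10^15 / 4.540 × 10^14 = 20.2.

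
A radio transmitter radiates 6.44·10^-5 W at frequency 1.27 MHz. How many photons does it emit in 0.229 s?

Total energy: E_total = P·t = 6.44·10^-5 × 0.229 = 1.475·10^-5 J.
Per-photon energy: E = 8.415·10^-28 J.
N = E_total / E_photon = 1.75·10^22.

1.75·10^22 photons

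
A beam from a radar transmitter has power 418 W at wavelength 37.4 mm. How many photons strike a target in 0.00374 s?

Total energy: E_total = P·t = 418 × 0.00374 = 1.563 J.
Per-photon energy: E = 5.311e-24 J.
N = E_total / E_photon = 2.94e23.

2.94e23 photons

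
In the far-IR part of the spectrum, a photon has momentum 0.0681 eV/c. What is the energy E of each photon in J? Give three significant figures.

1.09 × 10^-20 J

In SI units: p = 0.0681 eV/c = 3.6395 × 10^-29 kg·m/s.
The photon relation is E = pc, giving E = 1.091 × 10^-20 J.
So E ≈ 1.09 × 10^-20 J.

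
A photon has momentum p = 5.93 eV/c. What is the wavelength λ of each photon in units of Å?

First convert: p = 5.93 eV/c = 3.1692e-27 kg·m/s.
For a photon λ = h/p, so λ = 2.091e-7 m.
Converting to Å: λ = 2091 Å ≈ 2090 Å.

2090 Å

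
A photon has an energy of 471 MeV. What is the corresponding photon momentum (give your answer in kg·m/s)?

2.52e-19 kg·m/s

Use c = 2.99792458e8 m/s, 1 eV = 1.602176634e-19 J.
First convert: E = 471 MeV = 7.5463e-11 J.
For a photon p = E/c, so p = 2.517e-19 kg·m/s.
So p ≈ 2.52e-19 kg·m/s.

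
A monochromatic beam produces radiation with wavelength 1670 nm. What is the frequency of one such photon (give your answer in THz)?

First convert: λ = 1670 nm = 1.67·10^-6 m.
For a photon f = c/λ, so f = 1.795·10^14 Hz.
Converting to THz: f = 179.5 THz ≈ 180 THz.

180 THz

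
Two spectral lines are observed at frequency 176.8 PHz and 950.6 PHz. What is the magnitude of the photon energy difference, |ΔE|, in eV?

3200 eV

Using E = hf: E₁ = 1.1715e-16 J, E₂ = 6.2987e-16 J.
|ΔE| = |1.1715e-16 − 6.2987e-16| = 5.13e-16 J = 3200 eV.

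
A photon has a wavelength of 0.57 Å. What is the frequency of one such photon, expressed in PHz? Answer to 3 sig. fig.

5260 PHz

Take c = 2.99792458 × 10^8 m/s.
First convert: λ = 0.57 Å = 5.7 × 10^-11 m.
For a photon f = c/λ, so f = 5.260 × 10^18 Hz.
Converting to PHz: f = 5260 PHz ≈ 5260 PHz.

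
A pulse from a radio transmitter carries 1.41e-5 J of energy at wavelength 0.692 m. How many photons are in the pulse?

Per-photon energy: E = 2.871e-25 J (from wavelength = 0.692 m).
N = E_total / E_photon = 1.41e-5 J / 2.871e-25 J = 4.91e19.

4.91e19 photons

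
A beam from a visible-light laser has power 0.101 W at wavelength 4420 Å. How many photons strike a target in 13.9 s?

Total energy: E_total = P·t = 0.101 × 13.9 = 1.404 J.
Per-photon energy: E = 4.494 × 10^-19 J.
N = E_total / E_photon = 3.12 × 10^18.

3.12 × 10^18 photons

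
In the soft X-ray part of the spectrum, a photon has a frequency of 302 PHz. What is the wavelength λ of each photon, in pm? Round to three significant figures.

993 pm

(c = 2.99792458 × 10^8 m/s.)
First convert: f = 302 PHz = 3.02 × 10^17 Hz.
For a photon λ = c/f, so λ = 9.927 × 10^-10 m.
Converting to pm: λ = 992.7 pm ≈ 993 pm.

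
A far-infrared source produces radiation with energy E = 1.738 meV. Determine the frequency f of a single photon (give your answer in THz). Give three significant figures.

Take h = 6.62607015e-34 J·s, 1 eV = 1.602176634e-19 J.
First convert: E = 1.738 meV = 2.7846e-22 J.
Apply f = E/h: f = 4.202e11 Hz.
Converting to THz: f = 0.4202 THz ≈ 0.420 THz.

0.420 THz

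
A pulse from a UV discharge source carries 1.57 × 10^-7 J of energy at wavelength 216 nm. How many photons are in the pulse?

1.71 × 10^11 photons

Per-photon energy: E = 9.197 × 10^-19 J (from wavelength = 216 nm).
N = E_total / E_photon = 1.57 × 10^-7 J / 9.197 × 10^-19 J = 1.71 × 10^11.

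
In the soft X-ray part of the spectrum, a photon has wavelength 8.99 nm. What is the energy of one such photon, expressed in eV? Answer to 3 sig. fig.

Take h = 6.62607015·10^-34 J·s, c = 2.99792458·10^8 m/s, 1 eV = 1.602176634·10^-19 J.
Convert to SI: λ = 8.99 nm = 8.99·10^-9 m.
Apply E = hc/λ: E = 2.210·10^-17 J.
Converting to eV: E = 137.9 eV ≈ 138 eV.

138 eV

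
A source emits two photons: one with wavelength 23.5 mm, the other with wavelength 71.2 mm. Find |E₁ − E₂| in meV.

0.0353 meV

Using E = hc/λ: E₁ = 8.453e-24 J, E₂ = 2.790e-24 J.
|ΔE| = |8.453e-24 − 2.790e-24| = 5.66e-24 J = 0.0353 meV.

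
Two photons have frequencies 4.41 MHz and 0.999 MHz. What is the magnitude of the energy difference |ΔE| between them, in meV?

1.41 × 10^-5 meV

Using E = hf: E₁ = 2.922 × 10^-27 J, E₂ = 6.619 × 10^-28 J.
|ΔE| = |2.922 × 10^-27 − 6.619 × 10^-28| = 2.26 × 10^-27 J = 1.41 × 10^-5 meV.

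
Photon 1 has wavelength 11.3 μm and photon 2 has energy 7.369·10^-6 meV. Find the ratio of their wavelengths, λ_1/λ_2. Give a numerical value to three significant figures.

λ_1 = 1.130·10^-5 m (from wavelength = 11.3 μm, via λ given directly).
λ_2 = 168.3 m (from energy = 7.369·10^-6 meV, via λ = hc/E).
Ratio = 1.130·10^-5 / 168.3 = 6.72·10^-8.

6.72·10^-8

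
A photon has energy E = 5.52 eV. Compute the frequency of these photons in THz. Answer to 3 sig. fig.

In SI units: E = 5.52 eV = 8.8440e-19 J.
Since f = E/h for a photon, f = 1.335e15 Hz.
Converting to THz: f = 1335 THz ≈ 1330 THz.

1330 THz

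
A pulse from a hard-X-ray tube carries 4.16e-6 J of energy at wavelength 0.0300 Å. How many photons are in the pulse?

Per-photon energy: E = 6.621e-14 J (from wavelength = 0.0300 Å).
N = E_total / E_photon = 4.16e-6 J / 6.621e-14 J = 6.28e7.

6.28e7 photons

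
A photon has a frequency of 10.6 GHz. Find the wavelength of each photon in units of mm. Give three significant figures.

Convert to SI: f = 10.6 GHz = 1.06 × 10^10 Hz.
The photon relation is λ = c/f, giving λ = 0.02828 m.
Converting to mm: λ = 28.28 mm ≈ 28.3 mm.

28.3 mm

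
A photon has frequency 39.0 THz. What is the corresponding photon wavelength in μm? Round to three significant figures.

7.69 μm

First convert: f = 39.0 THz = 3.90 × 10^13 Hz.
The photon relation is λ = c/f, giving λ = 7.687 × 10^-6 m.
Converting to μm: λ = 7.687 μm ≈ 7.69 μm.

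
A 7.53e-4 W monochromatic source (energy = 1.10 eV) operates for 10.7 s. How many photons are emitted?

Total energy: E_total = P·t = 7.53e-4 × 10.7 = 0.008057 J.
Per-photon energy: E = 1.762e-19 J.
N = E_total / E_photon = 4.57e16.

4.57e16 photons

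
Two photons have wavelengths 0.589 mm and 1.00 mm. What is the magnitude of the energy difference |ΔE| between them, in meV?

0.865 meV

Using E = hc/λ: E₁ = 3.373e-22 J, E₂ = 1.986e-22 J.
|ΔE| = |3.373e-22 − 1.986e-22| = 1.39e-22 J = 0.865 meV.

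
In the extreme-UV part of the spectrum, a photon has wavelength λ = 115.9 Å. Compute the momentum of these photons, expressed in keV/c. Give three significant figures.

(h = 6.62607015 × 10^-34 J·s, c = 2.99792458 × 10^8 m/s, 1 eV = 1.602176634 × 10^-19 J.)
Convert to SI: λ = 115.9 Å = 1.159 × 10^-8 m.
Since p = h/λ for a photon, p = 5.717 × 10^-26 kg·m/s.
Converting to keV/c: p = 0.1070 keV/c ≈ 0.107 keV/c.

0.107 keV/c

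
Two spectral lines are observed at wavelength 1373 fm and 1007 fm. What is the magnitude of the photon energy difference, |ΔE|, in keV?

Using E = hc/λ: E₁ = 1.4468e-13 J, E₂ = 1.9726e-13 J.
|ΔE| = |1.4468e-13 − 1.9726e-13| = 5.26e-14 J = 328 keV.

328 keV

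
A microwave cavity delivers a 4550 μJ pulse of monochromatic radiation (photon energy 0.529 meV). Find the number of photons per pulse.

Per-photon energy: E = 8.476 × 10^-23 J (from energy = 0.529 meV).
N = E_total / E_photon = 0.00455 J / 8.476 × 10^-23 J = 5.37 × 10^19.

5.37 × 10^19 photons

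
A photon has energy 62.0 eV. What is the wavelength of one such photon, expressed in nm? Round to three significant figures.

(h = 6.62607015e-34 J·s, c = 2.99792458e8 m/s, 1 eV = 1.602176634e-19 J.)
In SI units: E = 62.0 eV = 9.9335e-18 J.
Apply λ = hc/E: λ = 2.000e-8 m.
Converting to nm: λ = 20.00 nm ≈ 20.0 nm.

20.0 nm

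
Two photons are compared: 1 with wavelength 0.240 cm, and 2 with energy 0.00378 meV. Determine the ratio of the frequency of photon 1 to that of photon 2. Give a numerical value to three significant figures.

f_1 = 1.249 × 10^11 Hz (from wavelength = 0.240 cm, via f = c/λ).
f_2 = 9.140 × 10^8 Hz (from energy = 0.00378 meV, via f = E/h).
Ratio = 1.249 × 10^11 / 9.140 × 10^8 = 137.

137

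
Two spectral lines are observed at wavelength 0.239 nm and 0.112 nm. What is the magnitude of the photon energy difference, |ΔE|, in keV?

Using E = hc/λ: E₁ = 8.311·10^-16 J, E₂ = 1.774·10^-15 J.
|ΔE| = |8.311·10^-16 − 1.774·10^-15| = 9.42·10^-16 J = 5.88 keV.

5.88 keV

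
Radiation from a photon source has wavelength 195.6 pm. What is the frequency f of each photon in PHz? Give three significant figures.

(c = 2.99792458e8 m/s.)
First convert: λ = 195.6 pm = 1.956e-10 m.
Since f = c/λ for a photon, f = 1.533e18 Hz.
Converting to PHz: f = 1533 PHz ≈ 1530 PHz.

1530 PHz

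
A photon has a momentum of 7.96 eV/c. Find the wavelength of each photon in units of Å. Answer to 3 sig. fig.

First convert: p = 7.96 eV/c = 4.2541e-27 kg·m/s.
Apply λ = h/p: λ = 1.558e-7 m.
Converting to Å: λ = 1558 Å ≈ 1560 Å.

1560 Å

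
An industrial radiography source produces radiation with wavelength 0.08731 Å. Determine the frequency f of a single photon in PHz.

3.43·10^4 PHz

In SI units: λ = 0.08731 Å = 8.731·10^-12 m.
Apply f = c/λ: f = 3.434·10^19 Hz.
Converting to PHz: f = 34340 PHz ≈ 3.43·10^4 PHz.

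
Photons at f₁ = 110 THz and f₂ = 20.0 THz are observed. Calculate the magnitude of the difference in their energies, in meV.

372 meV

Using E = hf: E₁ = 7.289 × 10^-20 J, E₂ = 1.325 × 10^-20 J.
|ΔE| = |7.289 × 10^-20 − 1.325 × 10^-20| = 5.96 × 10^-20 J = 372 meV.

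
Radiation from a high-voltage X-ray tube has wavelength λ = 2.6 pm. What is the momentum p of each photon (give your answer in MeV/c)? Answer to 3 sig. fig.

0.477 MeV/c

Convert to SI: λ = 2.6 pm = 2.6 × 10^-12 m.
Apply p = h/λ: p = 2.548 × 10^-22 kg·m/s.
Converting to MeV/c: p = 0.4769 MeV/c ≈ 0.477 MeV/c.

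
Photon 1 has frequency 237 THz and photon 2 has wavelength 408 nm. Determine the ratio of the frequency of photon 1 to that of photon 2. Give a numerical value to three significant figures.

f_1 = 2.370e14 Hz (from frequency = 237 THz, via f given directly).
f_2 = 7.348e14 Hz (from wavelength = 408 nm, via f = c/λ).
Ratio = 2.370e14 / 7.348e14 = 0.323.

0.323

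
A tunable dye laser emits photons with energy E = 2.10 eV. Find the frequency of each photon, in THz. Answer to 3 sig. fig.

508 THz

Take h = 6.62607015 × 10^-34 J·s, 1 eV = 1.602176634 × 10^-19 J.
Convert to SI: E = 2.10 eV = 3.3646 × 10^-19 J.
Apply f = E/h: f = 5.078 × 10^14 Hz.
Converting to THz: f = 507.8 THz ≈ 508 THz.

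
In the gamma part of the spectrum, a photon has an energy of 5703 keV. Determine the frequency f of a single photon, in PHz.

Convert to SI: E = 5703 keV = 9.1372e-13 J.
For a photon f = E/h, so f = 1.379e21 Hz.
Converting to PHz: f = 1.379e6 PHz ≈ 1.38e6 PHz.

1.38e6 PHz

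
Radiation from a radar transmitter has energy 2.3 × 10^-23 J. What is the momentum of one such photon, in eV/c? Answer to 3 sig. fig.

Apply p = E/c: p = 7.672 × 10^-32 kg·m/s.
Converting to eV/c: p = 1.436 × 10^-4 eV/c ≈ 1.44 × 10^-4 eV/c.

1.44 × 10^-4 eV/c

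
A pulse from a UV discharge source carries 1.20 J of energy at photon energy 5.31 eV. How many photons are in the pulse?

Per-photon energy: E = 8.508e-19 J (from energy = 5.31 eV).
N = E_total / E_photon = 1.20 J / 8.508e-19 J = 1.41e18.

1.41e18 photons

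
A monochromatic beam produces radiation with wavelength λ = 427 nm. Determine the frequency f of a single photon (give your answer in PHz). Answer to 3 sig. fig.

First convert: λ = 427 nm = 4.27 × 10^-7 m.
The photon relation is f = c/λ, giving f = 7.021 × 10^14 Hz.
Converting to PHz: f = 0.7021 PHz ≈ 0.702 PHz.

0.702 PHz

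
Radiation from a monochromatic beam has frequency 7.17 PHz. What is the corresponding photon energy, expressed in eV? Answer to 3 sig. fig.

29.7 eV

Take h = 6.62607015e-34 J·s, 1 eV = 1.602176634e-19 J.
First convert: f = 7.17 PHz = 7.17e15 Hz.
Since E = hf for a photon, E = 4.751e-18 J.
Converting to eV: E = 29.65 eV ≈ 29.7 eV.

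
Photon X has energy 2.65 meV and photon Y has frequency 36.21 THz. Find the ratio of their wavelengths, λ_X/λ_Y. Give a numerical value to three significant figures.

λ_X = 4.679e-4 m (from energy = 2.65 meV, via λ = hc/E).
λ_Y = 8.279e-6 m (from frequency = 36.21 THz, via λ = c/f).
Ratio = 4.679e-4 / 8.279e-6 = 56.5.

56.5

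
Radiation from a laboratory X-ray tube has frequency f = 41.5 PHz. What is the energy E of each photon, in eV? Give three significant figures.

(h = 6.62607015 × 10^-34 J·s, 1 eV = 1.602176634 × 10^-19 J.)
First convert: f = 41.5 PHz = 4.15 × 10^16 Hz.
For a photon E = hf, so E = 2.750 × 10^-17 J.
Converting to eV: E = 171.6 eV ≈ 172 eV.

172 eV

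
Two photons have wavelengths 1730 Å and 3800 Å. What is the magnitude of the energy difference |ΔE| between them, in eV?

3.90 eV

Using E = hc/λ: E₁ = 1.148e-18 J, E₂ = 5.227e-19 J.
|ΔE| = |1.148e-18 − 5.227e-19| = 6.25e-19 J = 3.90 eV.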